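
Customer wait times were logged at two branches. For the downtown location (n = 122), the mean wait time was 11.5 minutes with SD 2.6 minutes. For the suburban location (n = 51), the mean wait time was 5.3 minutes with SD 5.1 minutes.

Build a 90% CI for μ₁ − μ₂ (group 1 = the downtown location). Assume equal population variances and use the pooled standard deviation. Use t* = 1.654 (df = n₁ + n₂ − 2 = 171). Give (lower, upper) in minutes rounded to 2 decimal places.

Pooled variance s_p² = [121·2.6² + 50·5.1²] / (122+51−2) = 12.3887, so s_p = 3.5198.
SE_diff = s_p·√(1/n₁ + 1/n₂) = 3.5198·√(1/122 + 1/51) = 0.5869.
t* = 1.654; margin = 1.654 × 0.5869 = 0.9707.
Difference = 11.5 − 5.3 = 6.2000.
6.2000 ± 0.9707 → (5.23, 7.17).

(5.23, 7.17)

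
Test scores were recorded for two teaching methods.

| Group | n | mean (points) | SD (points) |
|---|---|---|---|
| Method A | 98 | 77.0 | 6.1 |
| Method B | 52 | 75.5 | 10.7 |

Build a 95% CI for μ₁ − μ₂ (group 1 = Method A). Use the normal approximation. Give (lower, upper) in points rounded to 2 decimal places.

(-1.65, 4.65)

Per-group SEs: s₁/√n₁ = 6.1/√98 = 0.6162, s₂/√n₂ = 10.7/√52 = 1.4838.
Unpooled SE of the difference: √(0.37970244 + 2.20166244) = 1.6067.
Margin of error = z* · SE = 1.960 × 1.6067 = 3.1491.
x̄₁ − x̄₂ = 77.0 − 75.5 = 1.5000.
CI: 1.5000 ± 3.1491 = (-1.65, 4.65).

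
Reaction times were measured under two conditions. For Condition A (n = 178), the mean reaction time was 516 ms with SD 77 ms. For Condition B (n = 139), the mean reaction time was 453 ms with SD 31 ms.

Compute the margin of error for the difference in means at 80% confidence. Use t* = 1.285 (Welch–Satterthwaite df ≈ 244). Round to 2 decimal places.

8.15

Per-group SEs: s₁/√n₁ = 77/√178 = 5.7714, s₂/√n₂ = 31/√139 = 2.6294.
Unpooled SE of the difference: √(33.30905796 + 6.91374436) = 6.3421.
Margin of error = t* · SE = 1.285 × 6.3421 = 8.1496.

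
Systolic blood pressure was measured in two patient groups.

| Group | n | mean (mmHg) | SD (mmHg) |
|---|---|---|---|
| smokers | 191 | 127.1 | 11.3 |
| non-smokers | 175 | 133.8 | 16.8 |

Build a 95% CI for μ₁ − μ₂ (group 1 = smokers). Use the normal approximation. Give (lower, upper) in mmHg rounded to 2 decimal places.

(-9.66, -3.74)

SE₁ = s₁/√n₁ = 11.3/√191 = 0.8176; SE₂ = 16.8/√175 = 1.2700.
Independent samples, unequal variances: SE_diff = √(SE₁² + SE₂²) = √(0.66846976 + 1.6129) = 1.5104.
z* = 1.960, so margin of error = 1.960 × 1.5104 = 2.9604.
Difference in means = 127.1 − 133.8 = -6.7000.
-6.7000 ± 2.9604 → (-9.66, -3.74).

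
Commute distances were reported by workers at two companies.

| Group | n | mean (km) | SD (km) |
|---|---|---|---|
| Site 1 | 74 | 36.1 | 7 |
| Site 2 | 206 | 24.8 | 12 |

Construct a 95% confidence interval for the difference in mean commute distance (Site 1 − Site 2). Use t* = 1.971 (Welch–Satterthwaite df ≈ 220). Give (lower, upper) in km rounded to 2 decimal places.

Per-group SEs: s₁/√n₁ = 7/√74 = 0.8137, s₂/√n₂ = 12/√206 = 0.8361.
Unpooled SE of the difference: √(0.66210769 + 0.69906321) = 1.1667.
Margin of error = t* · SE = 1.971 × 1.1667 = 2.2996.
x̄₁ − x̄₂ = 36.1 − 24.8 = 11.3000.
CI: 11.3000 ± 2.2996 = (9.00, 13.60).

(9.00, 13.60)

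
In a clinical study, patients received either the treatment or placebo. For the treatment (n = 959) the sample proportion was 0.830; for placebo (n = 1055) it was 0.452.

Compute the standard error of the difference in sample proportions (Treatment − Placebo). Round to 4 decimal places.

The two standard errors are √(0.8300×0.1700/959) = 0.01213 and √(0.4520×0.5480/1055) = 0.01532.
Because the samples are independent, SE_diff = √(0.01213² + 0.01532²) = 0.01954.

0.0195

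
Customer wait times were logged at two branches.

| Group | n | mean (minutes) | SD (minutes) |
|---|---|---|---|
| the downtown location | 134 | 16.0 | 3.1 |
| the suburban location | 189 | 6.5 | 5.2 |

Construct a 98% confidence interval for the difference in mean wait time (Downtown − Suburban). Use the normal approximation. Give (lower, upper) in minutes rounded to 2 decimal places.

(8.42, 10.58)

Standard errors of each mean: 3.1/√134 = 0.2678 and 5.2/√189 = 0.3782.
SE(x̄₁ − x̄₂) = √(0.2678² + 0.3782²) = 0.4634 for independent samples with unequal variances.
With z* = 2.326, the margin is 2.326 × 0.4634 = 1.0779.
x̄₁ − x̄₂ = 16.0 − 6.5 = 9.5000; the interval is 9.5000 ± 1.0779 = (8.42, 10.58).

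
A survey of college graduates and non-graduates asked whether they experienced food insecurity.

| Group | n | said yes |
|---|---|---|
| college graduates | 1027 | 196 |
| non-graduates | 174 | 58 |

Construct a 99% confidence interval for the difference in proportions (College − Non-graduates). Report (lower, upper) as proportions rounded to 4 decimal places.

First, p̂₁ = 196/1027 = 0.1908; p̂₂ = 58/174 = 0.3333.
The two standard errors are √(0.1908×0.8092/1027) = 0.01226 and √(0.3333×0.6667/174) = 0.03574.
Because the samples are independent, SE_diff = √(0.01226² + 0.03574²) = 0.03778.
Using z* = 2.576 for 99%, ME = 2.576 × 0.03778 = 0.09732.
p̂₁ − p̂₂ = -0.1425; interval -0.1425 ± 0.09732 gives (-0.2398, -0.0452).

(-0.2398, -0.0452)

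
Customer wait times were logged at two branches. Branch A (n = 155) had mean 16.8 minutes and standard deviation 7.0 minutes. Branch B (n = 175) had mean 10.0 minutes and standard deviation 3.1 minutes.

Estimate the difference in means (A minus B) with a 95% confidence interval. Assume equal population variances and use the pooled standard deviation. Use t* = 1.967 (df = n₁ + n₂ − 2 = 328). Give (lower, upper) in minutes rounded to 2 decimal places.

(5.65, 7.95)

s_p = √[((n₁−1)s₁² + (n₂−1)s₂²)/(n₁+n₂−2)] = √[(154·7.0² + 174·3.1²)/328] = 5.3013.
SE = 5.3013·√(1/155 + 1/175) = 0.5847.
With t* = 1.967, margin = 1.967 × 0.5847 = 1.1501.
x̄₁ − x̄₂ = 16.8 − 10.0 = 6.8000; interval 6.8000 ± 1.1501 = (5.65, 7.95).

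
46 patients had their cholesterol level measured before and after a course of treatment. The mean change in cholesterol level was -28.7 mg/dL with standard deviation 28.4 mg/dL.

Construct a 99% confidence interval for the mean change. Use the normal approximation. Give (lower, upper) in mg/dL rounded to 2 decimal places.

(-39.49, -17.91)

Paired design: SE = s_d/√n = 28.4/√46 = 4.1874.
z* = 2.576; margin of error = 2.576 × 4.1874 = 10.7867.
-28.7 ± 10.7867 → (-39.49, -17.91).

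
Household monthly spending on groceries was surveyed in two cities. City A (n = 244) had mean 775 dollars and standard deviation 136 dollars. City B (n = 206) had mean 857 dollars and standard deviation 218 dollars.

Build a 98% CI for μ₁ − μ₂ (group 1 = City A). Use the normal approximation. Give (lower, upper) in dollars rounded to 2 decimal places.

(-122.72, -41.28)

Per-group SEs: s₁/√n₁ = 136/√244 = 8.7065, s₂/√n₂ = 218/√206 = 15.1888.
Unpooled SE of the difference: √(75.80314225 + 230.69964544) = 17.5072.
Margin of error = z* · SE = 2.326 × 17.5072 = 40.7217.
x̄₁ − x̄₂ = 775 − 857 = -82.0000.
CI: -82.0000 ± 40.7217 = (-122.72, -41.28).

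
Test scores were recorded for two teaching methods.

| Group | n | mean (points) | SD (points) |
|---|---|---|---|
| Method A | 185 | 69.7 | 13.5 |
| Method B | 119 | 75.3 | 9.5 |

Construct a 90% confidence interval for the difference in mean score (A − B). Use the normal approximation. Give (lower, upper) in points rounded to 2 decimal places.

Per-group SEs: s₁/√n₁ = 13.5/√185 = 0.9925, s₂/√n₂ = 9.5/√119 = 0.8709.
Unpooled SE of the difference: √(0.98505625 + 0.75846681) = 1.3204.
Margin of error = z* · SE = 1.645 × 1.3204 = 2.1721.
x̄₁ − x̄₂ = 69.7 − 75.3 = -5.6000.
CI: -5.6000 ± 2.1721 = (-7.77, -3.43).

(-7.77, -3.43)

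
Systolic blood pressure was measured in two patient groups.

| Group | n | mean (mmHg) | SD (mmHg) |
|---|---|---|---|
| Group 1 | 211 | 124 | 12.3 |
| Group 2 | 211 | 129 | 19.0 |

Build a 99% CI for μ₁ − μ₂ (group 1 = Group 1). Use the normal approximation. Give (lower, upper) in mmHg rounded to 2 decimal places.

(-9.01, -0.99)

Standard errors of each mean: 12.3/√211 = 0.8468 and 19.0/√211 = 1.3080.
SE(x̄₁ − x̄₂) = √(0.8468² + 1.3080²) = 1.5582 for independent samples with unequal variances.
With z* = 2.576, the margin is 2.576 × 1.5582 = 4.0139.
x̄₁ − x̄₂ = 124 − 129 = -5.0000; the interval is -5.0000 ± 4.0139 = (-9.01, -0.99).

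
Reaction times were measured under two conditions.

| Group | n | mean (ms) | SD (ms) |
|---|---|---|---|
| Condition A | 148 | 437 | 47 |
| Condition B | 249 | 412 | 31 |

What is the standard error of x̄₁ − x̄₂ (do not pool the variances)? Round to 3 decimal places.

4.334

Per-group SEs: s₁/√n₁ = 47/√148 = 3.8634, s₂/√n₂ = 31/√249 = 1.9645.
Unpooled SE of the difference: √(14.92585956 + 3.85926025) = 4.3342.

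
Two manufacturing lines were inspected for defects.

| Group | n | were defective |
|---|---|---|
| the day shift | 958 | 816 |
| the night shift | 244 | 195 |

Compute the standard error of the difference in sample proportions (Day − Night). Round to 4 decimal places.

First, p̂₁ = 816/958 = 0.8518; p̂₂ = 195/244 = 0.7992.
The two standard errors are √(0.8518×0.1482/958) = 0.01148 and √(0.7992×0.2008/244) = 0.02565.
Because the samples are independent, SE_diff = √(0.01148² + 0.02565²) = 0.02810.

0.0281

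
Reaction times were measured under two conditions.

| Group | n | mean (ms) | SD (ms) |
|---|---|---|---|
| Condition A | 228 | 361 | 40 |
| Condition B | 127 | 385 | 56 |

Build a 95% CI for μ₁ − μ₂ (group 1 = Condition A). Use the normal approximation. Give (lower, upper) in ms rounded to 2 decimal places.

(-35.04, -12.96)

Standard errors of each mean: 40/√228 = 2.6491 and 56/√127 = 4.9692.
SE(x̄₁ − x̄₂) = √(2.6491² + 4.9692²) = 5.6312 for independent samples with unequal variances.
With z* = 1.960, the margin is 1.960 × 5.6312 = 11.0372.
x̄₁ − x̄₂ = 361 − 385 = -24.0000; the interval is -24.0000 ± 11.0372 = (-35.04, -12.96).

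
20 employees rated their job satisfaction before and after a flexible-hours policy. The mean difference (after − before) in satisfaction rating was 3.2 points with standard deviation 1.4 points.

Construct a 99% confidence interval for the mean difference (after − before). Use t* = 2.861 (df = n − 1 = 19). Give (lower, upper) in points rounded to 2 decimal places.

(2.30, 4.10)

Paired design: SE = s_d/√n = 1.4/√20 = 0.3130.
t* = 2.861; margin of error = 2.861 × 0.3130 = 0.8955.
3.2 ± 0.8955 → (2.30, 4.10).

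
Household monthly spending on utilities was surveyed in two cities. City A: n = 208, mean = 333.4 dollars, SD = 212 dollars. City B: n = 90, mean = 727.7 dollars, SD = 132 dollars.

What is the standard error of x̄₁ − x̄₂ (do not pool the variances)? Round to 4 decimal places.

Per-group SEs: s₁/√n₁ = 212/√208 = 14.6996, s₂/√n₂ = 132/√90 = 13.9140.
Unpooled SE of the difference: √(216.07824016 + 193.599396) = 20.2405.

20.2405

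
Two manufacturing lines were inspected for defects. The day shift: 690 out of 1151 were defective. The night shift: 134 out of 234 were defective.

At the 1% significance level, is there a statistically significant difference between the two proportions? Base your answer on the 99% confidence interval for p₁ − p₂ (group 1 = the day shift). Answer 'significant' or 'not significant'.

not significant

First, p̂₁ = 690/1151 = 0.5995; p̂₂ = 134/234 = 0.5726.
The two standard errors are √(0.5995×0.4005/1151) = 0.01444 and √(0.5726×0.4274/234) = 0.03234.
Because the samples are independent, SE_diff = √(0.01444² + 0.03234²) = 0.03542.
Using z* = 2.576 for 99%, ME = 2.576 × 0.03542 = 0.09124.
p̂₁ − p̂₂ = 0.0269; interval 0.0269 ± 0.09124 gives (-0.06434, 0.11814).
The interval (-0.06434, 0.11814) contains 0, so the difference is not significant.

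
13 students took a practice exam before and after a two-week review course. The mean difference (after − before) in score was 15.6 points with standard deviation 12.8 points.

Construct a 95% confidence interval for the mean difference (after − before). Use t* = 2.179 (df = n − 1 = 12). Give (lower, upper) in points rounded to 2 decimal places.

(7.86, 23.34)

Paired design: SE = s_d/√n = 12.8/√13 = 3.5501.
t* = 2.179; margin of error = 2.179 × 3.5501 = 7.7357.
15.6 ± 7.7357 → (7.86, 23.34).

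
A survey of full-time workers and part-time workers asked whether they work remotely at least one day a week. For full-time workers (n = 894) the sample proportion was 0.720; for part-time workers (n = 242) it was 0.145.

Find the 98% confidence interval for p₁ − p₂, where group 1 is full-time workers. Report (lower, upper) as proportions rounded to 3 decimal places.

(0.512, 0.638)

Each SE is √(p̂(1−p̂)/n): √(0.7200·0.2800/894) = 0.01502 and √(0.1450·0.8550/242) = 0.02263.
SE(p̂₁ − p̂₂) = √(SE₁² + SE₂²) = √(0.0002256004 + 0.0005121169) = 0.02716, since the two samples are independent.
At 98% confidence z* = 2.326; margin = 2.326 × 0.02716 = 0.06317.
The difference is 0.7200 − 0.1450 = 0.5750, so the interval is 0.5750 ± 0.06317 = (0.512, 0.638).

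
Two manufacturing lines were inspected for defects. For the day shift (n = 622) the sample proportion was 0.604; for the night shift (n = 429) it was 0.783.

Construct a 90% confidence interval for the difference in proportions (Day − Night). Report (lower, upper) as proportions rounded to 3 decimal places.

(-0.225, -0.133)

The two standard errors are √(0.6040×0.3960/622) = 0.01961 and √(0.7830×0.2170/429) = 0.01990.
Because the samples are independent, SE_diff = √(0.01961² + 0.01990²) = 0.02794.
Using z* = 1.645 for 90%, ME = 1.645 × 0.02794 = 0.04596.
p̂₁ − p̂₂ = -0.1790; interval -0.1790 ± 0.04596 gives (-0.225, -0.133).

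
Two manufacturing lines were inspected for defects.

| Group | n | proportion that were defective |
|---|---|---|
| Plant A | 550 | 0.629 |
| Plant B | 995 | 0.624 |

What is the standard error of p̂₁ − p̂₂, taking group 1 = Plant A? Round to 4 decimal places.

Each SE is √(p̂(1−p̂)/n): √(0.6290·0.3710/550) = 0.02060 and √(0.6240·0.3760/995) = 0.01536.
SE(p̂₁ − p̂₂) = √(SE₁² + SE₂²) = √(0.00042436 + 0.0002359296) = 0.02570, since the two samples are independent.

0.0257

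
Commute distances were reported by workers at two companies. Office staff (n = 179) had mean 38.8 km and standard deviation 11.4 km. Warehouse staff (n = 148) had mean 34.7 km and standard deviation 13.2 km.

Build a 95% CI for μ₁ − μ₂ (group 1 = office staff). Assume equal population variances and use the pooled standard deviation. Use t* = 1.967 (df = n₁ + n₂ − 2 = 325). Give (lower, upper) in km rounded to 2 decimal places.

(1.42, 6.78)

Pooled variance s_p² = [178·11.4² + 147·13.2²] / (179+148−2) = 149.9882, so s_p = 12.2470.
SE_diff = s_p·√(1/n₁ + 1/n₂) = 12.2470·√(1/179 + 1/148) = 1.3606.
t* = 1.967; margin = 1.967 × 1.3606 = 2.6763.
Difference = 38.8 − 34.7 = 4.1000.
4.1000 ± 2.6763 → (1.42, 6.78).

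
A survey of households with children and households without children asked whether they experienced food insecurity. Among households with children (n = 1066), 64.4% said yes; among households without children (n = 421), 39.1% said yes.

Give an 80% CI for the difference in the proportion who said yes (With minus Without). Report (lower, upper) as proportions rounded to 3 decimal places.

(0.217, 0.289)

SE₁ = √(p̂₁(1−p̂₁)/n₁) = √(0.6440·0.3560/1066) = 0.01467; SE₂ = √(0.3910·0.6090/421) = 0.02378.
Independent samples: SE of the difference = √(SE₁² + SE₂²) = √(0.0002152089 + 0.0005654884) = 0.02794.
z* for 80% confidence is 1.282, so the margin of error is 1.282 × 0.02794 = 0.03582.
Point estimate p̂₁ − p̂₂ = 0.6440 − 0.3910 = 0.2530.
0.2530 ± 0.03582 → (0.217, 0.289).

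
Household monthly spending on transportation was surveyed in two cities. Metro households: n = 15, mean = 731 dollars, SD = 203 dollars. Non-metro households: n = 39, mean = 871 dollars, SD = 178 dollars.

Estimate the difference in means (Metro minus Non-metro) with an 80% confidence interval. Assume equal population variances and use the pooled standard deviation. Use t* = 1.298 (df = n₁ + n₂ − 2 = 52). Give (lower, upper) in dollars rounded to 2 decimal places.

(-212.98, -67.02)

Pooled variance s_p² = [14·203² + 38·178²] / (15+39−2) = 34248.4231, so s_p = 185.0633.
SE_diff = s_p·√(1/n₁ + 1/n₂) = 185.0633·√(1/15 + 1/39) = 56.2263.
t* = 1.298; margin = 1.298 × 56.2263 = 72.9817.
Difference = 731 − 871 = -140.0000.
-140.0000 ± 72.9817 → (-212.98, -67.02).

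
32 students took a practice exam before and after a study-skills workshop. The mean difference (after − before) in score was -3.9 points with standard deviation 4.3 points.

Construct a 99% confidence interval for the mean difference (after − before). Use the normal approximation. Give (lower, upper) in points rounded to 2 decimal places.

(-5.86, -1.94)

Paired design: SE = s_d/√n = 4.3/√32 = 0.7601.
z* = 2.576; margin of error = 2.576 × 0.7601 = 1.9580.
-3.9 ± 1.9580 → (-5.86, -1.94).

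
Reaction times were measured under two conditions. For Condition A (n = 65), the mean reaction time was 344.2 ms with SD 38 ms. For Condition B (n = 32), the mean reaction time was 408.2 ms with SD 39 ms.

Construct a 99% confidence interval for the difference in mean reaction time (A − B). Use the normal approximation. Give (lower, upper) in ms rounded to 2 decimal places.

(-85.51, -42.49)

SE₁ = s₁/√n₁ = 38/√65 = 4.7133; SE₂ = 39/√32 = 6.8943.
Independent samples, unequal variances: SE_diff = √(SE₁² + SE₂²) = √(22.21519689 + 47.53137249) = 8.3514.
z* = 2.576, so margin of error = 2.576 × 8.3514 = 21.5132.
Difference in means = 344.2 − 408.2 = -64.0000.
-64.0000 ± 21.5132 → (-85.51, -42.49).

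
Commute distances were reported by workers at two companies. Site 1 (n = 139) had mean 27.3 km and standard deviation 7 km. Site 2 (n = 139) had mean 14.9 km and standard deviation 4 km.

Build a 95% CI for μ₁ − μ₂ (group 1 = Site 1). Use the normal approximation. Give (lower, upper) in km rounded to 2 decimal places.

Per-group SEs: s₁/√n₁ = 7/√139 = 0.5937, s₂/√n₂ = 4/√139 = 0.3393.
Unpooled SE of the difference: √(0.35247969 + 0.11512449) = 0.6838.
Margin of error = z* · SE = 1.960 × 0.6838 = 1.3402.
x̄₁ − x̄₂ = 27.3 − 14.9 = 12.4000.
CI: 12.4000 ± 1.3402 = (11.06, 13.74).

(11.06, 13.74)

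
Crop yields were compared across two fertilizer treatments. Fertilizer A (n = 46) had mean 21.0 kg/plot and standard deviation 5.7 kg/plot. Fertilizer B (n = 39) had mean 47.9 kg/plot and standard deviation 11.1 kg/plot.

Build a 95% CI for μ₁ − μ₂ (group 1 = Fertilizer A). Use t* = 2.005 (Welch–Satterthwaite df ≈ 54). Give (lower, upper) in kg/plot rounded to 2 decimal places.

(-30.84, -22.96)

SE₁ = s₁/√n₁ = 5.7/√46 = 0.8404; SE₂ = 11.1/√39 = 1.7774.
Independent samples, unequal variances: SE_diff = √(SE₁² + SE₂²) = √(0.70627216 + 3.15915076) = 1.9661.
t* = 2.005, so margin of error = 2.005 × 1.9661 = 3.9420.
Difference in means = 21.0 − 47.9 = -26.9000.
-26.9000 ± 3.9420 → (-30.84, -22.96).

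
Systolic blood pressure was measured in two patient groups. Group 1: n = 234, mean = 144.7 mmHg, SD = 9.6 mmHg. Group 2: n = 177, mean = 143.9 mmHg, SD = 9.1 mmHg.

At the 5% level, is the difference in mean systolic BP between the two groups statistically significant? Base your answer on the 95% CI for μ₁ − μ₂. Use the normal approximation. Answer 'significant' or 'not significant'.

Per-group SEs: s₁/√n₁ = 9.6/√234 = 0.6276, s₂/√n₂ = 9.1/√177 = 0.6840.
Unpooled SE of the difference: √(0.39388176 + 0.467856) = 0.9283.
Margin of error = z* · SE = 1.960 × 0.9283 = 1.8195.
x̄₁ − x̄₂ = 144.7 − 143.9 = 0.8000.
CI: 0.8000 ± 1.8195 = (-1.0195, 2.6195).
The interval (-1.0195, 2.6195) contains 0, so the difference is not significant.

not significant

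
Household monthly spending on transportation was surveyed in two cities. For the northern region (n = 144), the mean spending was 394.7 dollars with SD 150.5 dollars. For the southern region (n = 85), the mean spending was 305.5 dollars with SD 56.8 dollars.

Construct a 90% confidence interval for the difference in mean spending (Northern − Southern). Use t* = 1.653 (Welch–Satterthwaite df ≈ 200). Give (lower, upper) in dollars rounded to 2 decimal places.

Per-group SEs: s₁/√n₁ = 150.5/√144 = 12.5417, s₂/√n₂ = 56.8/√85 = 6.1608.
Unpooled SE of the difference: √(157.29423889 + 37.95545664) = 13.9732.
Margin of error = t* · SE = 1.653 × 13.9732 = 23.0977.
x̄₁ − x̄₂ = 394.7 − 305.5 = 89.2000.
CI: 89.2000 ± 23.0977 = (66.10, 112.30).

(66.10, 112.30)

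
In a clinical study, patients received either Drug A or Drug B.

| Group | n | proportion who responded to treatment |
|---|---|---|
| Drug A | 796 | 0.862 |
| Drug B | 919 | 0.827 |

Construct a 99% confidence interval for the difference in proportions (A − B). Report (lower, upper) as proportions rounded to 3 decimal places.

SE₁ = √(p̂₁(1−p̂₁)/n₁) = √(0.8620·0.1380/796) = 0.01222; SE₂ = √(0.8270·0.1730/919) = 0.01248.
Independent samples: SE of the difference = √(SE₁² + SE₂²) = √(0.0001493284 + 0.0001557504) = 0.01747.
z* for 99% confidence is 2.576, so the margin of error is 2.576 × 0.01747 = 0.04500.
Point estimate p̂₁ − p̂₂ = 0.8620 − 0.8270 = 0.0350.
0.0350 ± 0.04500 → (-0.010, 0.080).

(-0.010, 0.080)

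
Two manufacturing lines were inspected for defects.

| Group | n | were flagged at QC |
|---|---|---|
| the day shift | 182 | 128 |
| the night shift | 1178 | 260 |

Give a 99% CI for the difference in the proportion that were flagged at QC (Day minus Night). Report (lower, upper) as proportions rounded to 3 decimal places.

First, p̂₁ = 128/182 = 0.7033; p̂₂ = 260/1178 = 0.2207.
The two standard errors are √(0.7033×0.2967/182) = 0.03386 and √(0.2207×0.7793/1178) = 0.01208.
Because the samples are independent, SE_diff = √(0.03386² + 0.01208²) = 0.03595.
Using z* = 2.576 for 99%, ME = 2.576 × 0.03595 = 0.09261.
p̂₁ − p̂₂ = 0.4826; interval 0.4826 ± 0.09261 gives (0.390, 0.575).

(0.390, 0.575)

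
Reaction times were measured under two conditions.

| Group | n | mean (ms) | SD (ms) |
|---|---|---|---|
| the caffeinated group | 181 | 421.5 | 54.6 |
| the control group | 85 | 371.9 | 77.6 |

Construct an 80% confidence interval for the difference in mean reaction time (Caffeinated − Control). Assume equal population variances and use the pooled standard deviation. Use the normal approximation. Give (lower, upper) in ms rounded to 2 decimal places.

(39.01, 60.19)

s_p = √[((n₁−1)s₁² + (n₂−1)s₂²)/(n₁+n₂−2)] = √[(180·54.6² + 84·77.6²)/264] = 62.8381.
SE = 62.8381·√(1/181 + 1/85) = 8.2626.
With z* = 1.282, margin = 1.282 × 8.2626 = 10.5927.
x̄₁ − x̄₂ = 421.5 − 371.9 = 49.6000; interval 49.6000 ± 10.5927 = (39.01, 60.19).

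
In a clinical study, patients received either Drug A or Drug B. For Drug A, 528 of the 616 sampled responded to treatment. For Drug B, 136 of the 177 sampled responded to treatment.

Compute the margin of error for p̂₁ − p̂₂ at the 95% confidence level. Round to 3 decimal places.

Sample proportions: 528/616 = 0.8571, 136/177 = 0.7684.
Each SE is √(p̂(1−p̂)/n): √(0.8571·0.1429/616) = 0.01410 and √(0.7684·0.2316/177) = 0.03171.
SE(p̂₁ − p̂₂) = √(SE₁² + SE₂²) = √(0.00019881 + 0.0010055241) = 0.03470, since the two samples are independent.
At 95% confidence z* = 1.960; margin = 1.960 × 0.03470 = 0.06801.

0.068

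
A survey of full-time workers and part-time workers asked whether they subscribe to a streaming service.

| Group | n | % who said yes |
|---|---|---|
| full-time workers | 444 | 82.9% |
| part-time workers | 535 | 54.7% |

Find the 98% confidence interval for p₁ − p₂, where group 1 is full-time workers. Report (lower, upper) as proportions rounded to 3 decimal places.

Each SE is √(p̂(1−p̂)/n): √(0.8290·0.1710/444) = 0.01787 and √(0.5470·0.4530/535) = 0.02152.
SE(p̂₁ − p̂₂) = √(SE₁² + SE₂²) = √(0.0003193369 + 0.0004631104) = 0.02797, since the two samples are independent.
At 98% confidence z* = 2.326; margin = 2.326 × 0.02797 = 0.06506.
The difference is 0.8290 − 0.5470 = 0.2820, so the interval is 0.2820 ± 0.06506 = (0.217, 0.347).

(0.217, 0.347)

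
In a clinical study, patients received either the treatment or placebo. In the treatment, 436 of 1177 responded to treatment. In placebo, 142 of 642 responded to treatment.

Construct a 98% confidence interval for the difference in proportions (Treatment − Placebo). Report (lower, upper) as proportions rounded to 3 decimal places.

First, p̂₁ = 436/1177 = 0.3704; p̂₂ = 142/642 = 0.2212.
The two standard errors are √(0.3704×0.6296/1177) = 0.01408 and √(0.2212×0.7788/642) = 0.01638.
Because the samples are independent, SE_diff = √(0.01408² + 0.01638²) = 0.02160.
Using z* = 2.326 for 98%, ME = 2.326 × 0.02160 = 0.05024.
p̂₁ − p̂₂ = 0.1492; interval 0.1492 ± 0.05024 gives (0.099, 0.199).

(0.099, 0.199)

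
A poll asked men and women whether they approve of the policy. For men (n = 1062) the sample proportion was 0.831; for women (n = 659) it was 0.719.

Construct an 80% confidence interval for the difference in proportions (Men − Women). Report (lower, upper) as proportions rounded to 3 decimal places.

Each SE is √(p̂(1−p̂)/n): √(0.8310·0.1690/1062) = 0.01150 and √(0.7190·0.2810/659) = 0.01751.
SE(p̂₁ − p̂₂) = √(SE₁² + SE₂²) = √(0.00013225 + 0.0003066001) = 0.02095, since the two samples are independent.
At 80% confidence z* = 1.282; margin = 1.282 × 0.02095 = 0.02686.
The difference is 0.8310 − 0.7190 = 0.1120, so the interval is 0.1120 ± 0.02686 = (0.085, 0.139).

(0.085, 0.139)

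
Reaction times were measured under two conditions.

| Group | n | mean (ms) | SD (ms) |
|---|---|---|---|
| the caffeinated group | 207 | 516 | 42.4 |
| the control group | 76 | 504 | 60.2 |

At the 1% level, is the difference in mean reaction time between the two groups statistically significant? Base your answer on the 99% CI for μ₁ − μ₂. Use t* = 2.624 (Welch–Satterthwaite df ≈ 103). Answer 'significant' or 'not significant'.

SE₁ = s₁/√n₁ = 42.4/√207 = 2.9470; SE₂ = 60.2/√76 = 6.9054.
Independent samples, unequal variances: SE_diff = √(SE₁² + SE₂²) = √(8.684809 + 47.68454916) = 7.5080.
t* = 2.624, so margin of error = 2.624 × 7.5080 = 19.7010.
Difference in means = 516 − 504 = 12.0000.
12.0000 ± 19.7010 → (-7.7010, 31.7010).
The interval (-7.7010, 31.7010) contains 0, so the difference is not significant.

not significant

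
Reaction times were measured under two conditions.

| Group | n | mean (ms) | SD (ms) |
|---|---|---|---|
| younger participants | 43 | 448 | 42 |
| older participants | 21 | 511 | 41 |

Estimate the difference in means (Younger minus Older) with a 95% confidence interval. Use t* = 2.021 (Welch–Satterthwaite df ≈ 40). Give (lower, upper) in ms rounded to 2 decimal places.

(-85.24, -40.76)

Per-group SEs: s₁/√n₁ = 42/√43 = 6.4049, s₂/√n₂ = 41/√21 = 8.9469.
Unpooled SE of the difference: √(41.02274401 + 80.04701961) = 11.0032.
Margin of error = t* · SE = 2.021 × 11.0032 = 22.2375.
x̄₁ − x̄₂ = 448 − 511 = -63.0000.
CI: -63.0000 ± 22.2375 = (-85.24, -40.76).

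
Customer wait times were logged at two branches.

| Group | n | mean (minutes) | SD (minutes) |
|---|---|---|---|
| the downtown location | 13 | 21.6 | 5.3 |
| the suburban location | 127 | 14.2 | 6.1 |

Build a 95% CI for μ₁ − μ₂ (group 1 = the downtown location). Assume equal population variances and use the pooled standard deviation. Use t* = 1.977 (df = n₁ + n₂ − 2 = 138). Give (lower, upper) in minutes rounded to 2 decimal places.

s_p = √[((n₁−1)s₁² + (n₂−1)s₂²)/(n₁+n₂−2)] = √[(12·5.3² + 126·6.1²)/138] = 6.0346.
SE = 6.0346·√(1/13 + 1/127) = 1.7573.
With t* = 1.977, margin = 1.977 × 1.7573 = 3.4742.
x̄₁ − x̄₂ = 21.6 − 14.2 = 7.4000; interval 7.4000 ± 3.4742 = (3.93, 10.87).

(3.93, 10.87)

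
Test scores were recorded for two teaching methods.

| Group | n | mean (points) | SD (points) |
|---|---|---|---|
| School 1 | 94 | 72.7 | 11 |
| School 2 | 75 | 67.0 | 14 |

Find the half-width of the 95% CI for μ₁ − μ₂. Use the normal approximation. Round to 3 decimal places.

SE₁ = s₁/√n₁ = 11/√94 = 1.1346; SE₂ = 14/√75 = 1.6166.
Independent samples, unequal variances: SE_diff = √(SE₁² + SE₂²) = √(1.28731716 + 2.61339556) = 1.9750.
z* = 1.960, so margin of error = 1.960 × 1.9750 = 3.8710.

3.871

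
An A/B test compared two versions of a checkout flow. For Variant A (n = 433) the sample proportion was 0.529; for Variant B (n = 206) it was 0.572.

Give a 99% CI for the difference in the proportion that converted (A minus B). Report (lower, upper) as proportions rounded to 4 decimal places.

SE₁ = √(p̂₁(1−p̂₁)/n₁) = √(0.5290·0.4710/433) = 0.02399; SE₂ = √(0.5720·0.4280/206) = 0.03447.
Independent samples: SE of the difference = √(SE₁² + SE₂²) = √(0.0005755201 + 0.0011881809) = 0.04200.
z* for 99% confidence is 2.576, so the margin of error is 2.576 × 0.04200 = 0.10819.
Point estimate p̂₁ − p̂₂ = 0.5290 − 0.5720 = -0.0430.
-0.0430 ± 0.10819 → (-0.1512, 0.0652).

(-0.1512, 0.0652)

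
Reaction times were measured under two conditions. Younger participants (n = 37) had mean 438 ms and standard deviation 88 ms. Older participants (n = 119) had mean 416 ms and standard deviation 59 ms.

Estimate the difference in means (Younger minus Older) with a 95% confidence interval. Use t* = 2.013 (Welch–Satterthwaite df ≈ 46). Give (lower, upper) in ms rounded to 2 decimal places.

Standard errors of each mean: 88/√37 = 14.4671 and 59/√119 = 5.4085.
SE(x̄₁ − x̄₂) = √(14.4671² + 5.4085²) = 15.4450 for independent samples with unequal variances.
With t* = 2.013, the margin is 2.013 × 15.4450 = 31.0908.
x̄₁ − x̄₂ = 438 − 416 = 22.0000; the interval is 22.0000 ± 31.0908 = (-9.09, 53.09).

(-9.09, 53.09)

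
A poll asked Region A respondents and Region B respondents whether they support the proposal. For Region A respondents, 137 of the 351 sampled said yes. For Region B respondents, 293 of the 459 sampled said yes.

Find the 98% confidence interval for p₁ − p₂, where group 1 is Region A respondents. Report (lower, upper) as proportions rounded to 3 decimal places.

(-0.328, -0.168)

First, p̂₁ = 137/351 = 0.3903; p̂₂ = 293/459 = 0.6383.
The two standard errors are √(0.3903×0.6097/351) = 0.02604 and √(0.6383×0.3617/459) = 0.02243.
Because the samples are independent, SE_diff = √(0.02604² + 0.02243²) = 0.03437.
Using z* = 2.326 for 98%, ME = 2.326 × 0.03437 = 0.07994.
p̂₁ − p̂₂ = -0.2480; interval -0.2480 ± 0.07994 gives (-0.328, -0.168).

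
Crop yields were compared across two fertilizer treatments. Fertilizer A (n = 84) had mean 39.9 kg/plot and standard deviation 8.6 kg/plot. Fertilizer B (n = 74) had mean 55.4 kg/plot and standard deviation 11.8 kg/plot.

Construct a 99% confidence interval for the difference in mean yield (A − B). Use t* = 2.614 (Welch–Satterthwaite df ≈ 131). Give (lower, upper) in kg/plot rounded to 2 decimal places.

(-19.84, -11.16)

Per-group SEs: s₁/√n₁ = 8.6/√84 = 0.9383, s₂/√n₂ = 11.8/√74 = 1.3717.
Unpooled SE of the difference: √(0.88040689 + 1.88156089) = 1.6619.
Margin of error = t* · SE = 2.614 × 1.6619 = 4.3442.
x̄₁ − x̄₂ = 39.9 − 55.4 = -15.5000.
CI: -15.5000 ± 4.3442 = (-19.84, -11.16).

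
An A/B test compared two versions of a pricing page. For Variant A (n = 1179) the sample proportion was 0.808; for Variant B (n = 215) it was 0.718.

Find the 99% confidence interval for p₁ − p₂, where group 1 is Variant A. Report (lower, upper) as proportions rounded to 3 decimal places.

Each SE is √(p̂(1−p̂)/n): √(0.8080·0.1920/1179) = 0.01147 and √(0.7180·0.2820/215) = 0.03069.
SE(p̂₁ − p̂₂) = √(SE₁² + SE₂²) = √(0.0001315609 + 0.0009418761) = 0.03276, since the two samples are independent.
At 99% confidence z* = 2.576; margin = 2.576 × 0.03276 = 0.08439.
The difference is 0.8080 − 0.7180 = 0.0900, so the interval is 0.0900 ± 0.08439 = (0.006, 0.174).

(0.006, 0.174)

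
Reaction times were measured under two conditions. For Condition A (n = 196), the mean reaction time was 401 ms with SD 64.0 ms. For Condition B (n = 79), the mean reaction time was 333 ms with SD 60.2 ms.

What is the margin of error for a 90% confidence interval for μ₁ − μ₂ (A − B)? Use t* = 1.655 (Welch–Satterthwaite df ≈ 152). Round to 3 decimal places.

13.524

SE₁ = s₁/√n₁ = 64.0/√196 = 4.5714; SE₂ = 60.2/√79 = 6.7730.
Independent samples, unequal variances: SE_diff = √(SE₁² + SE₂²) = √(20.89769796 + 45.873529) = 8.1714.
t* = 1.655, so margin of error = 1.655 × 8.1714 = 13.5237.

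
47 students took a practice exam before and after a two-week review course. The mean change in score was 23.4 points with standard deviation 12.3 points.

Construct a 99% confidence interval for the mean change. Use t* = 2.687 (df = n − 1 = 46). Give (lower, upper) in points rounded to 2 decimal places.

Paired design: SE = s_d/√n = 12.3/√47 = 1.7941.
t* = 2.687; margin of error = 2.687 × 1.7941 = 4.8207.
23.4 ± 4.8207 → (18.58, 28.22).

(18.58, 28.22)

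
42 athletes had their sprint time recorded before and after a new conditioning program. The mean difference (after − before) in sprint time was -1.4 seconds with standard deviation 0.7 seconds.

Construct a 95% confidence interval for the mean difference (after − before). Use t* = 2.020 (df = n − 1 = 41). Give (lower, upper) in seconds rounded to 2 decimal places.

This is a matched-pairs design, so SE = s_d/√n = 0.7/√42 = 0.1080.
Margin = 2.020 × 0.1080 = 0.2182; the interval is -1.4 ± 0.2182 = (-1.62, -1.18).

(-1.62, -1.18)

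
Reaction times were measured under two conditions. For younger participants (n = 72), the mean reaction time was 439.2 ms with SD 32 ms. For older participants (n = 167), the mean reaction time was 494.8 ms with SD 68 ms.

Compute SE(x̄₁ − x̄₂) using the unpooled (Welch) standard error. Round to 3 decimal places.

Standard errors of each mean: 32/√72 = 3.7712 and 68/√167 = 5.2620.
SE(x̄₁ − x̄₂) = √(3.7712² + 5.2620²) = 6.4738 for independent samples with unequal variances.

6.474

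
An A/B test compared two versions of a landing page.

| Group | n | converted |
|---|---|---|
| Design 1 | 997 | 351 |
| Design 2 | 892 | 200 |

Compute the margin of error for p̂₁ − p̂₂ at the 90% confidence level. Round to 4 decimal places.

First, p̂₁ = 351/997 = 0.3521; p̂₂ = 200/892 = 0.2242.
The two standard errors are √(0.3521×0.6479/997) = 0.01513 and √(0.2242×0.7758/892) = 0.01396.
Because the samples are independent, SE_diff = √(0.01513² + 0.01396²) = 0.02059.
Using z* = 1.645 for 90%, ME = 1.645 × 0.02059 = 0.03387.

0.0339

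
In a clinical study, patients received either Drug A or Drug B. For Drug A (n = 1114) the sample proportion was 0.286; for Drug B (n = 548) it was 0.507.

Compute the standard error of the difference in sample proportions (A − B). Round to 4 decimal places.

0.0253

SE₁ = √(p̂₁(1−p̂₁)/n₁) = √(0.2860·0.7140/1114) = 0.01354; SE₂ = √(0.5070·0.4930/548) = 0.02136.
Independent samples: SE of the difference = √(SE₁² + SE₂²) = √(0.0001833316 + 0.0004562496) = 0.02529.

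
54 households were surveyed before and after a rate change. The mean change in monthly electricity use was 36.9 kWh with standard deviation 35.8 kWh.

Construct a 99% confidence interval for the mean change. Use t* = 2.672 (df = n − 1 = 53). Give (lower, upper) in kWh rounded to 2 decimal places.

(23.88, 49.92)

This is a matched-pairs design, so SE = s_d/√n = 35.8/√54 = 4.8718.
Margin = 2.672 × 4.8718 = 13.0174; the interval is 36.9 ± 13.0174 = (23.88, 49.92).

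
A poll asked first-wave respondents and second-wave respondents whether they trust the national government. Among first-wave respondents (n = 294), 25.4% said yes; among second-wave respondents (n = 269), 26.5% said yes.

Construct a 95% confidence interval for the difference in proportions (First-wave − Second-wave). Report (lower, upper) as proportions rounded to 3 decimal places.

SE₁ = √(p̂₁(1−p̂₁)/n₁) = √(0.2540·0.7460/294) = 0.02539; SE₂ = √(0.2650·0.7350/269) = 0.02691.
Independent samples: SE of the difference = √(SE₁² + SE₂²) = √(0.0006446521 + 0.0007241481) = 0.03700.
z* for 95% confidence is 1.960, so the margin of error is 1.960 × 0.03700 = 0.07252.
Point estimate p̂₁ − p̂₂ = 0.2540 − 0.2650 = -0.0110.
-0.0110 ± 0.07252 → (-0.084, 0.062).

(-0.084, 0.062)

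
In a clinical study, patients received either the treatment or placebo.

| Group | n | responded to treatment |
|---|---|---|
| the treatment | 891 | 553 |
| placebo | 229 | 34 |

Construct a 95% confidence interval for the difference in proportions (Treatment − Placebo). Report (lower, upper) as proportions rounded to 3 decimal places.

(0.416, 0.528)

First, p̂₁ = 553/891 = 0.6207; p̂₂ = 34/229 = 0.1485.
The two standard errors are √(0.6207×0.3793/891) = 0.01626 and √(0.1485×0.8515/229) = 0.02350.
Because the samples are independent, SE_diff = √(0.01626² + 0.02350²) = 0.02858.
Using z* = 1.960 for 95%, ME = 1.960 × 0.02858 = 0.05602.
p̂₁ − p̂₂ = 0.4722; interval 0.4722 ± 0.05602 gives (0.416, 0.528).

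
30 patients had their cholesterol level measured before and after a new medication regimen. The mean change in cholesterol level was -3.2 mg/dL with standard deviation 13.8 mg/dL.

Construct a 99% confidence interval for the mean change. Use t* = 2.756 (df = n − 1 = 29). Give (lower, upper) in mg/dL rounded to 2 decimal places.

(-10.14, 3.74)

This is a matched-pairs design, so SE = s_d/√n = 13.8/√30 = 2.5195.
Margin = 2.756 × 2.5195 = 6.9437; the interval is -3.2 ± 6.9437 = (-10.14, 3.74).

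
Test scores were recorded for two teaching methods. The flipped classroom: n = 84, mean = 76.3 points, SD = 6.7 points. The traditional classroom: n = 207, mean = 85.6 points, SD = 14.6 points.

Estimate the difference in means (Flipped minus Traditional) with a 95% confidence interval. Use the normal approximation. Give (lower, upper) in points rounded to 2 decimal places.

Per-group SEs: s₁/√n₁ = 6.7/√84 = 0.7310, s₂/√n₂ = 14.6/√207 = 1.0148.
Unpooled SE of the difference: √(0.534361 + 1.02981904) = 1.2507.
Margin of error = z* · SE = 1.960 × 1.2507 = 2.4514.
x̄₁ − x̄₂ = 76.3 − 85.6 = -9.3000.
CI: -9.3000 ± 2.4514 = (-11.75, -6.85).

(-11.75, -6.85)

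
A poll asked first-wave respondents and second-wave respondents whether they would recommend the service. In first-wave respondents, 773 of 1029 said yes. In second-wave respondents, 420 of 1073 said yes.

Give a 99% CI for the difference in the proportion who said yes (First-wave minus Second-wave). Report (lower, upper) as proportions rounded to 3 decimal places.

Sample proportions: 773/1029 = 0.7512, 420/1073 = 0.3914.
Each SE is √(p̂(1−p̂)/n): √(0.7512·0.2488/1029) = 0.01348 and √(0.3914·0.6086/1073) = 0.01490.
SE(p̂₁ − p̂₂) = √(SE₁² + SE₂²) = √(0.0001817104 + 0.00022201) = 0.02009, since the two samples are independent.
At 99% confidence z* = 2.576; margin = 2.576 × 0.02009 = 0.05175.
The difference is 0.7512 − 0.3914 = 0.3598, so the interval is 0.3598 ± 0.05175 = (0.308, 0.412).

(0.308, 0.412)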